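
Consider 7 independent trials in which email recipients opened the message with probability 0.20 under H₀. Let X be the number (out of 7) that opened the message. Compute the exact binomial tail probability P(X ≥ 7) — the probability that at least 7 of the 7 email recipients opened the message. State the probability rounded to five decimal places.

P = 0.00001

X is binomial with n = 7 and p = 0.20.
P(X ≥ 7) = C(7,7)·0.20^7·0.80^0.
= 0.000013 = 0.00001.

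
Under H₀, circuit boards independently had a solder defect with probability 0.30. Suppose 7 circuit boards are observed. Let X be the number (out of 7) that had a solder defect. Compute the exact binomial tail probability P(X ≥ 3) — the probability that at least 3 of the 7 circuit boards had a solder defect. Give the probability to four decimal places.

X ~ Binomial(n=7, p=0.30).
P(X ≥ 3) = Σ_{j=3}^{7} C(7,j)·0.30^j·0.70^{7−j}.
= 0.226894 + 0.097240 + 0.025005 + 0.003572 + 0.000219 = 0.3529.

P = 0.3529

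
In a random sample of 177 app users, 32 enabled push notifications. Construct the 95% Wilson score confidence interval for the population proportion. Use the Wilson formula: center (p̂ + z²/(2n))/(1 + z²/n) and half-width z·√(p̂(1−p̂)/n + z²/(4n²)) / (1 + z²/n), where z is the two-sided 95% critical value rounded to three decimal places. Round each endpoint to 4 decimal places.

(0.1311, 0.2441)

Here p̂ = 32/177 = 0.18079 and z = 1.960 (z² = 3.841600).
Denominator 1 + z²/n = 1 + 3.841600/177 = 1.021704.
Center = (0.18079 + 0.010852)/1.021704 = 0.18757.
Radicand: p̂(1−p̂)/n + z²/(4n²) = 0.000836755 + 0.000030655 = 0.000867410.
Half-width = z·√(radicand)/denom = 1.960·0.029452/1.021704 = 0.05650.
CI: 0.18757 ± 0.05650 = (0.1311, 0.2441).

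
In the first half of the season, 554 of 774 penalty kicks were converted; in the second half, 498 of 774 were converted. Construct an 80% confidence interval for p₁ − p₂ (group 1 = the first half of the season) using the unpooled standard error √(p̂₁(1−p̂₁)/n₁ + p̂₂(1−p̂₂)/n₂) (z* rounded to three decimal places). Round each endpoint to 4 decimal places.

p̂₁ = 0.71576, p̂₂ = 0.64341, so the observed difference is 0.07235.
SE = √(0.000262851 + 0.000296425) = √0.000559276 = 0.023649.
For 80% confidence, z* = 1.282. Margin of error = 0.03032.
So the interval runs from 0.0420 to 0.1027.

(0.0420, 0.1027)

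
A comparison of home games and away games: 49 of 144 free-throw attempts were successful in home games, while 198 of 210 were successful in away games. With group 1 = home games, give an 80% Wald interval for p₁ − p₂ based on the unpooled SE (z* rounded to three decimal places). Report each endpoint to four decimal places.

(-0.6572, -0.5480)

p̂₁ = 49/144 = 0.34028, p̂₂ = 198/210 = 0.94286; p̂₁ − p̂₂ = -0.60258.
SE = √(0.001558950 + 0.000256560) = √0.001815510 = 0.042609.
For 80% confidence, z* = 1.282. Margin of error = 0.05462.
CI: -0.60258 ± 0.05462 = (-0.6572, -0.5480).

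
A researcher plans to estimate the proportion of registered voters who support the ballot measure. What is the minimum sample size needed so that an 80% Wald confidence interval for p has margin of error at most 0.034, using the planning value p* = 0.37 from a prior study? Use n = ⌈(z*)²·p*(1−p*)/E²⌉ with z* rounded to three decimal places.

For 80% confidence, z* = 1.282.
p*(1−p*) = 0.37·0.63 = 0.2331.
Required n before rounding: 1.643524 × 0.2331 / 0.034² = 331.406.
Rounding up, n = 332.

n = 332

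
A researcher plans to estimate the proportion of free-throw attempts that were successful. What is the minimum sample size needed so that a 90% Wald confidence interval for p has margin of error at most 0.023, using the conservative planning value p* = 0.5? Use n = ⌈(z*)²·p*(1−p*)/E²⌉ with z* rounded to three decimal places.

The 90% critical value is z* = 1.645.
p*(1−p*) = 0.2500.
Required n before rounding: 2.706025 × 0.2500 / 0.023² = 1278.840.
Rounding up, n = 1279.

n = 1279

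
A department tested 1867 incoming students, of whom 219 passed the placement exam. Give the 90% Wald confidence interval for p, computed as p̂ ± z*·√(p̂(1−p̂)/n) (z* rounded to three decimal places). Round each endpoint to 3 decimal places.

With x = 219 successes in n = 1867, p̂ = 0.11730.
SE(p̂) = √(0.11730·0.88270/1867) = 0.007447.
The 90% critical value is z* = 1.645.
Margin of error: 1.645 × 0.007447 = 0.01225.
Interval: 0.11730 ± 0.01225 → (0.105, 0.130).

(0.105, 0.130)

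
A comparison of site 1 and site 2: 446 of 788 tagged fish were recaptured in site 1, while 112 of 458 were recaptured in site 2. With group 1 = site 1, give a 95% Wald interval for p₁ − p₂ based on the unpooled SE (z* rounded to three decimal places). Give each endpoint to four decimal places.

p̂₁ = 446/788 = 0.56599, p̂₂ = 112/458 = 0.24454; p̂₁ − p̂₂ = 0.32145.
Unpooled SE = √(p̂₁(1−p̂₁)/n₁ + p̂₂(1−p̂₂)/n₂) = √(0.000311733 + 0.000403365) = 0.026741.
For 95% confidence, z* = 1.960. Margin of error = 0.05241.
CI: 0.32145 ± 0.05241 = (0.2690, 0.3739).

(0.2690, 0.3739)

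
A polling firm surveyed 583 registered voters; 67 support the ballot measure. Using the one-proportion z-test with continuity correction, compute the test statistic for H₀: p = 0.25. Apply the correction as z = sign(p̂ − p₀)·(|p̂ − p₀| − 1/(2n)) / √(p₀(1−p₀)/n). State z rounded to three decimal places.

z = -7.484

p̂ = 67/583 = 0.11492. p̂ − p₀ = -0.135077.
Continuity correction 1/(2n) = 1/1166 = 0.000858.
Corrected numerator: |-0.135077| − 0.000858 = 0.134219.
Null standard error: √(0.25·0.75/583) = √0.000321612 = 0.017934.
z = −0.134219/0.017934 = -7.484.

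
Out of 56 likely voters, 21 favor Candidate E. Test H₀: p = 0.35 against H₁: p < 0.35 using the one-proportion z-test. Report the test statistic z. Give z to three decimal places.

z = 0.392

p̂ = 21/56 = 0.37500.
Null standard error: √(0.35·0.65/56) = √0.004062500 = 0.063738.
z = (0.37500 − 0.35)/0.063738 = 0.02500/0.063738 = 0.392.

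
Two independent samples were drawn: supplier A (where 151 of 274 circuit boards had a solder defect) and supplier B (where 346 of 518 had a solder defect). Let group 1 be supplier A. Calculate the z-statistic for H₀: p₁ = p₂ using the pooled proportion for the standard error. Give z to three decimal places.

z = -3.236

p̂₁ = 151/274 = 0.55109, p̂₂ = 346/518 = 0.66795.
Pooling: p̂ = 497/792 = 0.62753.
SE = √[p̂(1−p̂)(1/n₁+1/n₂)] = √[0.62753·0.37247·(1/274+1/518)] ≈ 0.036115.
z = (p̂₁ − p̂₂)/SE = (0.55109 − 0.66795)/0.036115 = -0.11686/0.036115 = -3.236.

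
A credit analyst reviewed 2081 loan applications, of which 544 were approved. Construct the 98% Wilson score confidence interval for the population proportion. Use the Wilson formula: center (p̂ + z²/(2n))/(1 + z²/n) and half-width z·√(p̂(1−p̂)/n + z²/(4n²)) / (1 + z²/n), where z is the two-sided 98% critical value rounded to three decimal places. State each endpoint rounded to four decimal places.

p̂ = 544/2081 = 0.26141; z = 2.326, so z² = 5.410276.
1 + z²/n = 1.002600.
Adjusted center: (0.26141 + z²/(2n))/1.002600 = 0.26203.
Radicand: p̂(1−p̂)/n + z²/(4n²) = 0.000092780 + 0.000000312 = 0.000093092.
Half-width = 2.326·√0.000093092/1.002600 = 0.02238.
CI: 0.26203 ± 0.02238 = (0.2396, 0.2844).

(0.2396, 0.2844)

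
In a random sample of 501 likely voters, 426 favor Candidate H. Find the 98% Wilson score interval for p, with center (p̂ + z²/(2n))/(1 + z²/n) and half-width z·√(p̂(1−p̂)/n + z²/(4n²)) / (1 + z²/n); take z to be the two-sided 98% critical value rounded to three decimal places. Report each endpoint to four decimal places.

(0.8095, 0.8836)

Here p̂ = 426/501 = 0.85030 and z = 2.326 (z² = 5.410276).
1 + z²/n = 1.010799.
Adjusted center: (0.85030 + z²/(2n))/1.010799 = 0.84656.
Radicand: p̂(1−p̂)/n + z²/(4n²) = 0.000254073 + 0.000005389 = 0.000259462.
Half-width = z·√(radicand)/denom = 2.326·0.016108/1.010799 = 0.03707.
Interval: 0.84656 ± 0.03707 → (0.8095, 0.8836).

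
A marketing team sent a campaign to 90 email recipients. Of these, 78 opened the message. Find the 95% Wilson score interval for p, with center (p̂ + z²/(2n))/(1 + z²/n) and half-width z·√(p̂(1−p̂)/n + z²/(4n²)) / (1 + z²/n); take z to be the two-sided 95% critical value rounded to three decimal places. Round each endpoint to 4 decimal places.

(0.7813, 0.9221)

Here p̂ = 78/90 = 0.86667 and z = 1.960 (z² = 3.841600).
Denominator 1 + z²/n = 1 + 3.841600/90 = 1.042684.
Adjusted center: (0.86667 + z²/(2n))/1.042684 = 0.85166.
Radicand: p̂(1−p̂)/n + z²/(4n²) = 0.001283951 + 0.000118568 = 0.001402519.
Half-width = 1.960·√0.001402519/1.042684 = 0.07040.
Interval: 0.85166 ± 0.07040 → (0.7813, 0.9221).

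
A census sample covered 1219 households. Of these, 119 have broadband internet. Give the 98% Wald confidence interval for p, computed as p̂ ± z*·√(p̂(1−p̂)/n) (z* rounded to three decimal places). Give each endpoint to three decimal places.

p̂ = 119/1219 = 0.09762.
SE(p̂) = √(0.09762·0.90238/1219) = 0.008501.
z* = 2.326 at the 98% level.
Margin of error: 2.326 × 0.008501 = 0.01977.
So the interval runs from 0.078 to 0.117.

(0.078, 0.117)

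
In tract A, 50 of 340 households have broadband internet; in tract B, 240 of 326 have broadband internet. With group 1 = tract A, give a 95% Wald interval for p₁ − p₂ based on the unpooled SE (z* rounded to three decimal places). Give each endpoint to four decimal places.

(-0.6500, -0.5283)

p̂₁ = 50/340 = 0.14706, p̂₂ = 240/326 = 0.73620; p̂₁ − p̂₂ = -0.58914.
Unpooled SE = √(p̂₁(1−p̂₁)/n₁ + p̂₂(1−p̂₂)/n₂) = √(0.000368919 + 0.000595740) = 0.031059.
The 95% critical value is z* = 1.960. Margin = 1.960·0.031059 = 0.06088.
So the interval runs from -0.6500 to -0.5283.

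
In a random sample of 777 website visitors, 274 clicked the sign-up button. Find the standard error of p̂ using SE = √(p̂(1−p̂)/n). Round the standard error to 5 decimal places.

SE = 0.01714

Sample proportion p̂ = 274/777 = 0.35264.
p̂(1−p̂) = 0.35264·0.64736 = 0.228285.
Dividing by n and taking the root: √0.000293803 = 0.01714.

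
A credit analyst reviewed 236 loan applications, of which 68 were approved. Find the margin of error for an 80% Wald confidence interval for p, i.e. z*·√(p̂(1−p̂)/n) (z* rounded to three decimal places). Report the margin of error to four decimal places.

p̂ = 68/236 = 0.28814.
SE = √(p̂(1−p̂)/n) = √(0.205113/236) = 0.029481.
z* = 1.282 at the 80% level.
ME = 1.282·0.029481 = 0.0378.

ME = 0.0378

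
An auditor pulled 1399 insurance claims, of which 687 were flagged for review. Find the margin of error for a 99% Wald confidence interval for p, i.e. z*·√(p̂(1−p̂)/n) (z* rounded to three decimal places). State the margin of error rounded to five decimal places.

The sample proportion is 687/1399 = 0.49107.
SE(p̂) = √(0.49107·0.50893/1399) = 0.013366.
For 99% confidence, z* = 2.576.
ME = 2.576·0.013366 = 0.03443.

ME = 0.03443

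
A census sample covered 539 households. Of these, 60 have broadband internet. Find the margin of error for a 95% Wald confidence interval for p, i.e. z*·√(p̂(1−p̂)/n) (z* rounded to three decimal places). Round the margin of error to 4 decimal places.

With x = 60 successes in n = 539, p̂ = 0.11132.
SE(p̂) = √(0.11132·0.88868/539) = 0.013548.
z* = 1.960 at the 95% level.
So ME = 0.0266.

ME = 0.0266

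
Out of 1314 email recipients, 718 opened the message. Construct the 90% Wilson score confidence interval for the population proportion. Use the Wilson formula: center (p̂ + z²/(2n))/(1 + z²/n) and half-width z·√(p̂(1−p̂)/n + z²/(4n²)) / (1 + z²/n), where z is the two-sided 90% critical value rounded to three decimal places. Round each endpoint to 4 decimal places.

(0.5238, 0.5689)

Here p̂ = 718/1314 = 0.54642 and z = 1.645 (z² = 2.706025).
Denominator 1 + z²/n = 1 + 2.706025/1314 = 1.002059.
Adjusted center: (0.54642 + z²/(2n))/1.002059 = 0.54633.
Radicand: p̂(1−p̂)/n + z²/(4n²) = 0.000188619 + 0.000000392 = 0.000189011.
Half-width = z·√(radicand)/denom = 1.645·0.013748/1.002059 = 0.02257.
Interval: 0.54633 ± 0.02257 → (0.5238, 0.5689).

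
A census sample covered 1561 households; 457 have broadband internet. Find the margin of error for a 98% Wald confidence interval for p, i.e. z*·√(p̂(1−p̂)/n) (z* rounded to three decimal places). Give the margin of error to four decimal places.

ME = 0.0268

Sample proportion p̂ = 457/1561 = 0.29276.
SE = √(p̂(1−p̂)/n) = √(0.207052/1561) = 0.011517.
The 98% critical value is z* = 2.326.
ME = 2.326·0.011517 = 0.0268.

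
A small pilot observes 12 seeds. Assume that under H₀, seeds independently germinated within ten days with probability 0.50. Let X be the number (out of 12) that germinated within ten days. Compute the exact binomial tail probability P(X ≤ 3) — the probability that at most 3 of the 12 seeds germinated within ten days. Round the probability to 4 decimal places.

X is binomial with n = 12 and p = 0.50.
P(X ≤ 3) = C(12,0)·0.50^0·0.50^12 + C(12,1)·0.50^1·0.50^11 + C(12,2)·0.50^2·0.50^10 + C(12,3)·0.50^3·0.50^9.
= 0.000244 + 0.002930 + 0.016113 + 0.053711 = 0.0730.

P = 0.0730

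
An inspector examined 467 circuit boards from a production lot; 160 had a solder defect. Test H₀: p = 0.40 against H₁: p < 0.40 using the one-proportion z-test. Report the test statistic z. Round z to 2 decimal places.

z = -2.53

The sample proportion is 160/467 = 0.34261.
SE₀ = √(0.40·0.60/467) = 0.022670.
z = (p̂ − p₀)/SE = (0.34261 − 0.40)/0.022670 = -2.53.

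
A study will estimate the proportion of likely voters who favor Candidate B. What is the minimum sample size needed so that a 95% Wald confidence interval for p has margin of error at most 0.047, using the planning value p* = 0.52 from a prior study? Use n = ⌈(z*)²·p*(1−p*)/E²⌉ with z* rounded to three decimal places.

z* = 1.960 at the 95% level.
p*(1−p*) = 0.52·0.48 = 0.2496.
(z*)²·p*(1−p*)/E² = 3.841600·0.2496/0.002209 = 434.071.
⌈434.071⌉ = 435.

n = 435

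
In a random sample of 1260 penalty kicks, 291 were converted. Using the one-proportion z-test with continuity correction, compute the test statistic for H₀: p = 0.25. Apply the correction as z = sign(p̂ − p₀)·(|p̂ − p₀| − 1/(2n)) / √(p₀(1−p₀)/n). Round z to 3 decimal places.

The sample proportion is 291/1260 = 0.23095. p̂ − p₀ = -0.019048.
1/(2n) = 0.000397.
Corrected numerator: |-0.019048| − 0.000397 = 0.018651.
Under H₀, SE = √(p₀(1−p₀)/n) = √(0.25·0.75/1260) = √0.000148810 = 0.012199.
z = (−)0.018651/0.012199 = -1.529.

z = -1.529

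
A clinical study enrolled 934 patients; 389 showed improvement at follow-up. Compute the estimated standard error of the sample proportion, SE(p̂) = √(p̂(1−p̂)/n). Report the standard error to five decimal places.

With x = 389 successes in n = 934, p̂ = 0.41649.
p̂(1−p̂) = 0.41649·0.58351 = 0.243026.
SE = √(0.243026/934) = √0.000260199 = 0.01613.

SE = 0.01613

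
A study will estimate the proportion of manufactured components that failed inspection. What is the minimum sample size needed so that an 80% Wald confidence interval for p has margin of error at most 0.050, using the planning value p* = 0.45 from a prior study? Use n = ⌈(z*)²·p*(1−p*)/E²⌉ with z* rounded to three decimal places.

z* = 1.282 at the 80% level.
p*(1−p*) = 0.45·0.55 = 0.2475.
(z*)²·p*(1−p*)/E² = 1.643524·0.2475/0.002500 = 162.709.
Rounding up, n = 163.

n = 163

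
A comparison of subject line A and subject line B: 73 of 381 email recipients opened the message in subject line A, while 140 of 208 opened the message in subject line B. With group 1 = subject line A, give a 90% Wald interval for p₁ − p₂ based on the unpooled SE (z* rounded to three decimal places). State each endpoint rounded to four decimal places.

p̂₁ = 0.19160, p̂₂ = 0.67308, so the observed difference is -0.48148.
SE = √(0.000406536 + 0.001057906) = √0.001464442 = 0.038268.
The 90% critical value is z* = 1.645. Margin = 1.645·0.038268 = 0.06295.
Interval: -0.48148 ± 0.06295 → (-0.5444, -0.4185).

(-0.5444, -0.4185)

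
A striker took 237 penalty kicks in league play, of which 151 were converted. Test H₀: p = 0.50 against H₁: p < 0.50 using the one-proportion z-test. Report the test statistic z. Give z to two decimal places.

z = 4.22

Sample proportion p̂ = 151/237 = 0.63713.
Under H₀, SE = √(p₀(1−p₀)/n) = √(0.50·0.50/237) = √0.001054852 = 0.032478.
z = (0.63713 − 0.50)/0.032478 = 0.13713/0.032478 = 4.22.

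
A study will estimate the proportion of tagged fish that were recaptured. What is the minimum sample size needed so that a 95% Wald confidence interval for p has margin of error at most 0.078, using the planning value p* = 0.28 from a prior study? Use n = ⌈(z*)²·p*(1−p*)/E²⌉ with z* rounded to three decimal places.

n = 128

The 95% critical value is z* = 1.960.
p*(1−p*) = 0.2016.
(z*)²·p*(1−p*)/E² = 3.841600·0.2016/0.006084 = 127.296.
Rounding up, n = 128.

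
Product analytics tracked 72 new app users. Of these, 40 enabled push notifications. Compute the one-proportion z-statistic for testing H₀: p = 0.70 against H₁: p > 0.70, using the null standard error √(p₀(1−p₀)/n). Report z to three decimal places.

The sample proportion is 40/72 = 0.55556.
Under H₀, SE = √(p₀(1−p₀)/n) = √(0.70·0.30/72) = √0.002916667 = 0.054006.
z = (p̂ − p₀)/SE = (0.55556 − 0.70)/0.054006 = -2.675.

z = -2.675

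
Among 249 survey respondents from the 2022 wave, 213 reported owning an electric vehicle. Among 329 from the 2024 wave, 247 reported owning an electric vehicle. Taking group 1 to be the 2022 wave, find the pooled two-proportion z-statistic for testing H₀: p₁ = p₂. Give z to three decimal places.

z = 3.091

p̂₁ = 213/249 = 0.85542, p̂₂ = 247/329 = 0.75076.
Pooled p̂ = (213+247)/(249+329) = 460/578 = 0.79585.
SE = √[p̂(1−p̂)(1/n₁+1/n₂)] = √[0.79585·0.20415·(1/249+1/329)] ≈ 0.033858.
z = (p̂₁ − p̂₂)/SE = (0.85542 − 0.75076)/0.033858 = 0.10466/0.033858 = 3.091.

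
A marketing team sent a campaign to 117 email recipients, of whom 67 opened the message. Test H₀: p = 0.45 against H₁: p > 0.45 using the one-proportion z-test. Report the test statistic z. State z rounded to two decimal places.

z = 2.67

The sample proportion is 67/117 = 0.57265.
Under H₀, SE = √(p₀(1−p₀)/n) = √(0.45·0.55/117) = √0.002115385 = 0.045993.
z = (0.57265 − 0.45)/0.045993 = 0.12265/0.045993 = 2.67.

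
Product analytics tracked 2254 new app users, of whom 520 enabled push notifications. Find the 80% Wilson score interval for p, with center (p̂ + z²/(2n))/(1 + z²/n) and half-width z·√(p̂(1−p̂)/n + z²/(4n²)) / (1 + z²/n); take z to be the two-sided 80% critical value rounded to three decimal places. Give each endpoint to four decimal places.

(0.2195, 0.2423)

p̂ = 520/2254 = 0.23070; z = 1.282, so z² = 1.643524.
1 + z²/n = 1.000729.
Center = (0.23070 + 0.000365)/1.000729 = 0.23090.
Radicand: p̂(1−p̂)/n + z²/(4n²) = 0.000078739 + 0.000000081 = 0.000078820.
Half-width = z·√(radicand)/denom = 1.282·0.008878/1.000729 = 0.01137.
CI: 0.23090 ± 0.01137 = (0.2195, 0.2423).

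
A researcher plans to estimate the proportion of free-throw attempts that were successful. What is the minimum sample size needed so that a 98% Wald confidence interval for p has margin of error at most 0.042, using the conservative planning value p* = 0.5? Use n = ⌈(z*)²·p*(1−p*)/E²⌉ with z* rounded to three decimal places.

n = 767

The 98% critical value is z* = 2.326.
p*(1−p*) = 0.2500.
Required n before rounding: 5.410276 × 0.2500 / 0.042² = 766.762.
Rounding up, n = 767.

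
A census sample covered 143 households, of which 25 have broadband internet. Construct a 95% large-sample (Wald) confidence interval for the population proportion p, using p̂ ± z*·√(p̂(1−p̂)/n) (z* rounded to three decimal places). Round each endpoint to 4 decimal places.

p̂ = 25/143 = 0.17483.
SE = √(p̂(1−p̂)/n) = √(0.144261/143) = 0.031762.
z* = 1.960 at the 95% level.
Margin = 1.960·0.031762 = 0.06225.
So the interval runs from 0.1126 to 0.2371.

(0.1126, 0.2371)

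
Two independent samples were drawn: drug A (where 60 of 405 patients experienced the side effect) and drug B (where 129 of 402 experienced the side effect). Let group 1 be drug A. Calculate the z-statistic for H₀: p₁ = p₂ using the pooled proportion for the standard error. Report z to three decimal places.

z = -5.794

p̂₁ = 60/405 = 0.14815, p̂₂ = 129/402 = 0.32090.
Pooled p̂ = (60+129)/(405+402) = 189/807 = 0.23420.
Pooled SE = √[0.1793508·0.00495670] ≈ 0.029816.
z = -0.17275/0.029816 = -5.794.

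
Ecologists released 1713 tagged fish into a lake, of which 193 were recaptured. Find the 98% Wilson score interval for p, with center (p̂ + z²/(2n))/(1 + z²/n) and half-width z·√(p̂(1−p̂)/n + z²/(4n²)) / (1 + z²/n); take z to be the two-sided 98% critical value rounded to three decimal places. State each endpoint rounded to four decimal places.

p̂ = 193/1713 = 0.11267; z = 2.326, so z² = 5.410276.
Denominator 1 + z²/n = 1 + 5.410276/1713 = 1.003158.
Adjusted center: (0.11267 + z²/(2n))/1.003158 = 0.11389.
Radicand: p̂(1−p̂)/n + z²/(4n²) = 0.000058362 + 0.000000461 = 0.000058823.
Half-width = 2.326·√0.000058823/1.003158 = 0.01778.
Interval: 0.11389 ± 0.01778 → (0.0961, 0.1317).

(0.0961, 0.1317)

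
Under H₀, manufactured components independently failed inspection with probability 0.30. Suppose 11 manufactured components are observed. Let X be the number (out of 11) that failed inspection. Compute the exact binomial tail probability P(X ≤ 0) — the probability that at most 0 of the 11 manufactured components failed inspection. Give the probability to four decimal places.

P = 0.0198

X ~ Binomial(n=11, p=0.30).
P(X ≤ 0) = C(11,0)·0.30^0·0.70^11.
= 0.019773 = 0.0198.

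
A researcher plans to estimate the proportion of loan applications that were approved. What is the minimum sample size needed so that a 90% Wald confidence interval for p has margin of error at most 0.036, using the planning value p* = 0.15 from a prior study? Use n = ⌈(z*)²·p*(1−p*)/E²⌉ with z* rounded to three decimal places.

n = 267

z* = 1.645 at the 90% level.
p*(1−p*) = 0.15·0.85 = 0.1275.
(z*)²·p*(1−p*)/E² = 2.706025·0.1275/0.001296 = 266.218.
Rounding up, n = 267.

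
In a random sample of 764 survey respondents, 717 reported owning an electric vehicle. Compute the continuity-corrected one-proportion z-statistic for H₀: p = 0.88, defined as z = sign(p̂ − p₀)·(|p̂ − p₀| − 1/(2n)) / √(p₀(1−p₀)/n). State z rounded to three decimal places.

With x = 717 successes in n = 764, p̂ = 0.93848. p̂ − p₀ = 0.058482.
1/(2n) = 0.000654.
Corrected numerator: |0.058482| − 0.000654 = 0.057828.
SE₀ = √(0.88·0.12/764) = 0.011757.
z = (+)0.057828/0.011757 = 4.919.

z = 4.919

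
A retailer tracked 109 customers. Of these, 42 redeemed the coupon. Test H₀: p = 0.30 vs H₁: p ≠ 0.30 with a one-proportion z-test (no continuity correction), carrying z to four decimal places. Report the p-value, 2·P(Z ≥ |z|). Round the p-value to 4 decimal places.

p̂ = 42/109 = 0.38532.
SE₀ = √(0.30·0.70/109) = 0.043893.
Test statistic (full precision, shown to 4 dp): z = (42/109 − 0.30)/SE₀ ≈ 1.9438.
p-value = 2·P(Z ≥ |z|) with z = 1.9438 → 0.0519.

p-value = 0.0519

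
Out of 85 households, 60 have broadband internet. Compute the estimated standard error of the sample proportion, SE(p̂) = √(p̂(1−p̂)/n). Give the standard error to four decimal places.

p̂ = 60/85 = 0.70588.
p̂(1−p̂) = 0.207613.
SE = √(0.207613/85) = 0.0494.

SE = 0.0494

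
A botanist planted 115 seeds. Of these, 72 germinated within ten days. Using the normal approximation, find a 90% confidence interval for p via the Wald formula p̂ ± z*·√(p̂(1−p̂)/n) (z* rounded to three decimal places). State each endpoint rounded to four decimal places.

(0.5519, 0.7003)

p̂ = 72/115 = 0.62609.
SE = √(p̂(1−p̂)/n) = √(0.234102/115) = 0.045118.
z* = 1.645 at the 90% level.
Margin of error: 1.645 × 0.045118 = 0.07422.
So the interval runs from 0.5519 to 0.7003.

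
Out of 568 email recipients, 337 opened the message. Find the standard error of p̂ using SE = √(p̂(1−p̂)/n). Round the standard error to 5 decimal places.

SE = 0.02061

Sample proportion p̂ = 337/568 = 0.59331.
p̂(1−p̂) = 0.241293.
Dividing by n and taking the root: √0.000424812 = 0.02061.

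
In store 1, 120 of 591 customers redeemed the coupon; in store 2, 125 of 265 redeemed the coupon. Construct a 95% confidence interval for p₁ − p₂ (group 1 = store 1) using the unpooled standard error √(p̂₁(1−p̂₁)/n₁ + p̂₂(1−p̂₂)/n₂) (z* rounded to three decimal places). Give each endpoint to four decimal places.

(-0.3369, -0.2004)

p̂₁ = 0.20305, p̂₂ = 0.47170, so the observed difference is -0.26865.
Unpooled SE = √(p̂₁(1−p̂₁)/n₁ + p̂₂(1−p̂₂)/n₂) = √(0.000273804 + 0.000940374) = 0.034845.
For 95% confidence, z* = 1.960. Margin = 1.960·0.034845 = 0.06830.
So the interval runs from -0.3369 to -0.2004.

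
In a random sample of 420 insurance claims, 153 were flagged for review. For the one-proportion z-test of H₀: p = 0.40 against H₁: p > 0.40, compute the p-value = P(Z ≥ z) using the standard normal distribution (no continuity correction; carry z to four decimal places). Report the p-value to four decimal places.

The sample proportion is 153/420 = 0.36429.
Null standard error: √(0.40·0.60/420) = √0.000571429 = 0.023905.
Test statistic (full precision, shown to 4 dp): z = (153/420 − 0.40)/SE₀ ≈ -1.4940.
From the standard normal, P(Z ≥ z) = 0.9324.

p-value = 0.9324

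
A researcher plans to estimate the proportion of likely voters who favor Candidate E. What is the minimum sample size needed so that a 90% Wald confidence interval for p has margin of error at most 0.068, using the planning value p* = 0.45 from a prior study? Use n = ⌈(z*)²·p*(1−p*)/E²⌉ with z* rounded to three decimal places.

z* = 1.645 at the 90% level.
p*(1−p*) = 0.2475.
Required n before rounding: 2.706025 × 0.2475 / 0.068² = 144.840.
⌈144.840⌉ = 145.

n = 145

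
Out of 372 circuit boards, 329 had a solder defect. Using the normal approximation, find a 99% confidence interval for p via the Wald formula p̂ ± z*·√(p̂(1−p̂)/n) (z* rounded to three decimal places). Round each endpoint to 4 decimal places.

(0.8417, 0.9271)

The sample proportion is 329/372 = 0.88441.
SE(p̂) = √(0.88441·0.11559/372) = 0.016577.
For 99% confidence, z* = 2.576.
Margin of error: 2.576 × 0.016577 = 0.04270.
Interval: 0.88441 ± 0.04270 → (0.8417, 0.9271).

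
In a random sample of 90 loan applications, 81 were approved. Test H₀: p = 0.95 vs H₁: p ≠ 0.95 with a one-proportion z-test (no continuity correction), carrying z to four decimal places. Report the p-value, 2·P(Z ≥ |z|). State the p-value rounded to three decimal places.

Sample proportion p̂ = 81/90 = 0.90000.
Null standard error: √(0.95·0.05/90) = √0.000527778 = 0.022973.
z = (p̂ − p₀)/SE = (81/90 − 0.95)/0.022973 ≈ -2.1764.
p-value = 2·P(Z ≥ |z|) with z = -2.1764 → 0.030.

p-value = 0.030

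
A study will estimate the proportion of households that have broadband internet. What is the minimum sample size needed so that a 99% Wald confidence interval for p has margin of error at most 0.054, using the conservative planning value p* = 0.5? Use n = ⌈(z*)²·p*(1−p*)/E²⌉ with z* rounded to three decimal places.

z* = 2.576 at the 99% level.
p*(1−p*) = 0.50·0.50 = 0.2500.
Required n before rounding: 6.635776 × 0.2500 / 0.054² = 568.911.
⌈568.911⌉ = 569.

n = 569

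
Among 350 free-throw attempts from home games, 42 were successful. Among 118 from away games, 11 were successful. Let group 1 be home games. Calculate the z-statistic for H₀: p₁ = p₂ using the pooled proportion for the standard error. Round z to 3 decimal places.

z = 0.794

Sample proportions: p̂₁ = 42/350 = 0.12000 and p̂₂ = 11/118 = 0.09322.
Pooled p̂ = (42+11)/(350+118) = 53/468 = 0.11325.
Pooled SE = √[0.1004228·0.01133172] ≈ 0.033734.
z = 0.02678/0.033734 = 0.794.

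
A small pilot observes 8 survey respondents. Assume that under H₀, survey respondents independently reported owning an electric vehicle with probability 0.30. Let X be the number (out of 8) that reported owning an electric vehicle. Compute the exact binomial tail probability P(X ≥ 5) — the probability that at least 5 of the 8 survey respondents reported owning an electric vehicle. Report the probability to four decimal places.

P = 0.0580

X ~ Binomial(n=8, p=0.30).
P(X ≥ 5) = C(8,5)·0.30^5·0.70^3 + C(8,6)·0.30^6·0.70^2 + C(8,7)·0.30^7·0.70^1 + C(8,8)·0.30^8·0.70^0.
= 0.046675 + 0.010002 + 0.001225 + 0.000066 = 0.0580.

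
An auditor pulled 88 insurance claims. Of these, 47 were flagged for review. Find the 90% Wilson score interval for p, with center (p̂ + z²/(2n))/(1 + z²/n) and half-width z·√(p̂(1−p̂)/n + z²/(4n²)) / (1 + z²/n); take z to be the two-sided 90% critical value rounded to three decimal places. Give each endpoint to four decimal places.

(0.4469, 0.6192)

p̂ = 47/88 = 0.53409; z = 1.645, so z² = 2.706025.
Denominator 1 + z²/n = 1 + 2.706025/88 = 1.030750.
Adjusted center: (0.53409 + z²/(2n))/1.030750 = 0.53307.
Radicand: p̂(1−p̂)/n + z²/(4n²) = 0.002827702 + 0.000087359 = 0.002915061.
Half-width = z·√(radicand)/denom = 1.645·0.053991/1.030750 = 0.08617.
CI: 0.53307 ± 0.08617 = (0.4469, 0.6192).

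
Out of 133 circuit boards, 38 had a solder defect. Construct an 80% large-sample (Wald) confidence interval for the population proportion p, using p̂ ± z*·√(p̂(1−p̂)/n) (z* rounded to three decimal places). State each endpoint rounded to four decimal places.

Sample proportion p̂ = 38/133 = 0.28571.
SE(p̂) = √(0.28571·0.71429/133) = 0.039172.
The 80% critical value is z* = 1.282.
Margin of error: 1.282 × 0.039172 = 0.05022.
CI: 0.28571 ± 0.05022 = (0.2355, 0.3359).

(0.2355, 0.3359)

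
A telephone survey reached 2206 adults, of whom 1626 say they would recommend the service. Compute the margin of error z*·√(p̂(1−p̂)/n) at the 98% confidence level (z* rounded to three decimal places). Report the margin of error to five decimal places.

ME = 0.02180

Sample proportion p̂ = 1626/2206 = 0.73708.
SE(p̂) = √(0.73708·0.26292/2206) = 0.009373.
z* = 2.326 at the 98% level.
ME = 2.326·0.009373 = 0.02180.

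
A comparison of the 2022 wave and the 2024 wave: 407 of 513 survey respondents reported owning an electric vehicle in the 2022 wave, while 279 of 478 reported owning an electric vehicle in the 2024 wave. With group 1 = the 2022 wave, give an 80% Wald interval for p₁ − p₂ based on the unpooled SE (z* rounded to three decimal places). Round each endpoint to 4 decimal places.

p̂₁ = 407/513 = 0.79337, p̂₂ = 279/478 = 0.58368; p̂₁ − p̂₂ = 0.20969.
SE = √(0.000319557 + 0.000508363) = √0.000827920 = 0.028774.
The 80% critical value is z* = 1.282. Margin of error = 0.03689.
So the interval runs from 0.1728 to 0.2466.

(0.1728, 0.2466)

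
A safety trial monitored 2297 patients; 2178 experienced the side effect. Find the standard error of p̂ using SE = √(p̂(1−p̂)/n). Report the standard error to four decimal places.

p̂ = 2178/2297 = 0.94819.
p̂(1−p̂) = 0.94819·0.05181 = 0.049126.
SE = √(0.049126/2297) = √0.000021387 = 0.0046.

SE = 0.0046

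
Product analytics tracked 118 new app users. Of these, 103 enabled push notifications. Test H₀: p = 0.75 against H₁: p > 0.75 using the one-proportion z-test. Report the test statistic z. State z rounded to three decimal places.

The sample proportion is 103/118 = 0.87288.
Under H₀, SE = √(p₀(1−p₀)/n) = √(0.75·0.25/118) = √0.001588983 = 0.039862.
Test statistic: z = 0.12288/0.039862 = 3.083.

z = 3.083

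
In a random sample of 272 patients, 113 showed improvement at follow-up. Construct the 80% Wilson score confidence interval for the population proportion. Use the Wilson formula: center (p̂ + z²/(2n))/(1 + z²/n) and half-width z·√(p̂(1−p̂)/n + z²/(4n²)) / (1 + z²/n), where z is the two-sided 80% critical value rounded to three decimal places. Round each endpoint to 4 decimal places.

Here p̂ = 113/272 = 0.41544 and z = 1.282 (z² = 1.643524).
Denominator 1 + z²/n = 1 + 1.643524/272 = 1.006042.
Center = (0.41544 + 0.003021)/1.006042 = 0.41595.
Radicand: p̂(1−p̂)/n + z²/(4n²) = 0.000892830 + 0.000005554 = 0.000898384.
Half-width = 1.282·√0.000898384/1.006042 = 0.03819.
So the interval runs from 0.3778 to 0.4541.

(0.3778, 0.4541)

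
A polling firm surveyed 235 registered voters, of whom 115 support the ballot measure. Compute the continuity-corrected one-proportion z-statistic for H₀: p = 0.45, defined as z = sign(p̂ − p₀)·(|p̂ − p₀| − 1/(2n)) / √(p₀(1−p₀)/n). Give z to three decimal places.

z = 1.147

The sample proportion is 115/235 = 0.48936. p̂ − p₀ = 0.039362.
Continuity correction 1/(2n) = 1/470 = 0.002128.
Corrected numerator: |0.039362| − 0.002128 = 0.037234.
SE₀ = √(0.45·0.55/235) = 0.032453.
z = (+)0.037234/0.032453 = 1.147.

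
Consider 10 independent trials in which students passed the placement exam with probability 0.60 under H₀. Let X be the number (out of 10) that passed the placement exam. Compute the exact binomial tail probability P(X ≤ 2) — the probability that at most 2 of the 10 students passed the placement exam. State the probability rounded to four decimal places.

X ~ Binomial(n=10, p=0.60).
P(X ≤ 2) = C(10,0)·0.60^0·0.40^10 + C(10,1)·0.60^1·0.40^9 + C(10,2)·0.60^2·0.40^8.
= 0.000105 + 0.001573 + 0.010617 = 0.0123.

P = 0.0123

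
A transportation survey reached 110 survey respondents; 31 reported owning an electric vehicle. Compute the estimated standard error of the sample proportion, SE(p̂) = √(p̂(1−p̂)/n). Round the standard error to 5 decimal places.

SE = 0.04289

Sample proportion p̂ = 31/110 = 0.28182.
p̂(1−p̂) = 0.28182·0.71818 = 0.202397.
Dividing by n and taking the root: √0.001839973 = 0.04289.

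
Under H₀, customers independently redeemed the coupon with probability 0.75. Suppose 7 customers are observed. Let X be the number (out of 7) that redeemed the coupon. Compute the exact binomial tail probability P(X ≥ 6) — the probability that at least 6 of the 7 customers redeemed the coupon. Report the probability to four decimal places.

X ~ Binomial(n=7, p=0.75).
P(X ≥ 6) = C(7,6)·0.75^6·0.25^1 + C(7,7)·0.75^7·0.25^0.
= 0.311462 + 0.133484 = 0.4449.

P = 0.4449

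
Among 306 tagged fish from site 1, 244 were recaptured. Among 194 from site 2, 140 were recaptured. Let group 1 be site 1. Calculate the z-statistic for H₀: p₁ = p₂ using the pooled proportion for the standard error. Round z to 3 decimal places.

z = 1.955

p̂₁ = 244/306 = 0.79739, p̂₂ = 140/194 = 0.72165.
Pooling: p̂ = 384/500 = 0.76800.
SE = √[p̂(1−p̂)(1/n₁+1/n₂)] = √[0.76800·0.23200·(1/306+1/194)] ≈ 0.038739.
z = 0.07574/0.038739 = 1.955.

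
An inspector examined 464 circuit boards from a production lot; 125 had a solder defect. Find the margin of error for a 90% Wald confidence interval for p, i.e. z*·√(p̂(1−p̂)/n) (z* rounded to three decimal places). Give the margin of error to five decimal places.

With x = 125 successes in n = 464, p̂ = 0.26940.
SE(p̂) = √(0.26940·0.73060/464) = 0.020596.
The 90% critical value is z* = 1.645.
ME = 1.645·0.020596 = 0.03388.

ME = 0.03388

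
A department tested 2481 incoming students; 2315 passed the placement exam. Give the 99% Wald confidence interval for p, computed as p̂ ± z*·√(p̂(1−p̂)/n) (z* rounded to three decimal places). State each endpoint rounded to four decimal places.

(0.9202, 0.9460)

With x = 2315 successes in n = 2481, p̂ = 0.93309.
SE = √(p̂(1−p̂)/n) = √(0.062432/2481) = 0.005016.
The 99% critical value is z* = 2.576.
Margin of error: 2.576 × 0.005016 = 0.01292.
CI: 0.93309 ± 0.01292 = (0.9202, 0.9460).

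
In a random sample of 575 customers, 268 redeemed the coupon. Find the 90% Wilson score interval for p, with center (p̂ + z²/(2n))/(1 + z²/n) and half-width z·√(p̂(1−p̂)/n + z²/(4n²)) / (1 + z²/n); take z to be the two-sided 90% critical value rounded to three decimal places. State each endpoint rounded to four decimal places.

(0.4321, 0.5004)

p̂ = 268/575 = 0.46609; z = 1.645, so z² = 2.706025.
Denominator 1 + z²/n = 1 + 2.706025/575 = 1.004706.
Adjusted center: (0.46609 + z²/(2n))/1.004706 = 0.46625.
Radicand: p̂(1−p̂)/n + z²/(4n²) = 0.000432782 + 0.000002046 = 0.000434828.
Half-width = z·√(radicand)/denom = 1.645·0.020853/1.004706 = 0.03414.
So the interval runs from 0.4321 to 0.5004.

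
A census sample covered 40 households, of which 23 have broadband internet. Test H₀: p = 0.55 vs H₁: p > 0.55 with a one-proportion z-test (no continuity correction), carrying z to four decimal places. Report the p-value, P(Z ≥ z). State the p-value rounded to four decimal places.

p-value = 0.3753

The sample proportion is 23/40 = 0.57500.
Null standard error: √(0.55·0.45/40) = √0.006187500 = 0.078661.
Test statistic (full precision, shown to 4 dp): z = (23/40 − 0.55)/SE₀ ≈ 0.3178.
p-value = P(Z ≥ z) with z = 0.3178 → 0.3753.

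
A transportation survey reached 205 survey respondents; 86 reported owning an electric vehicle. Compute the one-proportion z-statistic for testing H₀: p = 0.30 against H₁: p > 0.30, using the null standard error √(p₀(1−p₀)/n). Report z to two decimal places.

With x = 86 successes in n = 205, p̂ = 0.41951.
Under H₀, SE = √(p₀(1−p₀)/n) = √(0.30·0.70/205) = √0.001024390 = 0.032006.
z = (p̂ − p₀)/SE = (0.41951 − 0.30)/0.032006 = 3.73.

z = 3.73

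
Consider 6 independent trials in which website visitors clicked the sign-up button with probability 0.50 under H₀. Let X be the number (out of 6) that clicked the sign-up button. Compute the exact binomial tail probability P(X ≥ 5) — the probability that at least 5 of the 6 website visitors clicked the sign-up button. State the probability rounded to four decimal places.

X is binomial with n = 6 and p = 0.50.
P(X ≥ 5) = C(6,5)·0.50^5·0.50^1 + C(6,6)·0.50^6·0.50^0.
= 0.093750 + 0.015625 = 0.1094.

P = 0.1094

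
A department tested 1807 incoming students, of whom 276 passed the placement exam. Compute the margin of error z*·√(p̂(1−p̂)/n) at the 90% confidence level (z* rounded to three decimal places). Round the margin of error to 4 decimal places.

ME = 0.0139

The sample proportion is 276/1807 = 0.15274.
SE(p̂) = √(0.15274·0.84726/1807) = 0.008463.
z* = 1.645 at the 90% level.
ME = 1.645·0.008463 = 0.0139.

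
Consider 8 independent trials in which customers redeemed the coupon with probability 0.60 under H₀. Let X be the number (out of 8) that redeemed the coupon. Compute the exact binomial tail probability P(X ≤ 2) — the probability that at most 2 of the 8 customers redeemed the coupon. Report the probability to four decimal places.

X is binomial with n = 8 and p = 0.60.
P(X ≤ 2) = C(8,0)·0.60^0·0.40^8 + C(8,1)·0.60^1·0.40^7 + C(8,2)·0.60^2·0.40^6.
= 0.000655 + 0.007864 + 0.041288 = 0.0498.

P = 0.0498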